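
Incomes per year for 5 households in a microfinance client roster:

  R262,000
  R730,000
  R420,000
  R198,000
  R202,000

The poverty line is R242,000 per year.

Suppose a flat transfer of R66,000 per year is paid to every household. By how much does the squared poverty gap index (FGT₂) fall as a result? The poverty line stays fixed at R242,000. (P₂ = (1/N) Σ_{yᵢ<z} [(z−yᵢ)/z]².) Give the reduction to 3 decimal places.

0.012

Before: below the line — R198,000, R202,000; squared poverty gap index (FGT₂) = 0.01208.
After the R66,000 transfer: below the line — none; squared poverty gap index (FGT₂) = 0.00000.
Reduction = 0.01208 − 0.00000 = 0.012.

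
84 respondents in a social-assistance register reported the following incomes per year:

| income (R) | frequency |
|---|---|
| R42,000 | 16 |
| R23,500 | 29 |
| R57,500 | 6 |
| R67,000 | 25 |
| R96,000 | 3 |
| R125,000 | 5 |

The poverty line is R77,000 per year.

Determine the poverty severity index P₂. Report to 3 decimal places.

Poor units: 29×R23,500, 16×R42,000, 6×R57,500, 25×R67,000 (q = 76 of N = 84).
Normalized shortfalls: (77000−23500)/77000 = 0.6948 (×29); (77000−42000)/77000 = 0.4545 (×16); (77000−57500)/77000 = 0.2532 (×6); (77000−67000)/77000 = 0.1299 (×25).
Squared: 0.4828 (×29); 0.2066 (×16); 0.0641 (×6); 0.0169 (×25).
Sum = 18.112118; P₂ = 18.112118 / 84 = 0.216.

0.216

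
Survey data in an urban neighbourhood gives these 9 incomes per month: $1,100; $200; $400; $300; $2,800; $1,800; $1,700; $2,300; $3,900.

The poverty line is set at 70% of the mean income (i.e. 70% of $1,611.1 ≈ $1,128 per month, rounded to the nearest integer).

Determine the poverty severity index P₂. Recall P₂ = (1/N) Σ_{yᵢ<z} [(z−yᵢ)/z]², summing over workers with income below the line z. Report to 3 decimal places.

0.181

Incomes under z: $200, $300, $400, $1,100 (q = 4 of N = 9).
Normalized shortfalls: (1128−200)/1128 = 0.8227; (1128−300)/1128 = 0.7340; (1128−400)/1128 = 0.6454; (1128−1100)/1128 = 0.0248.
Squared: 0.6768; 0.5388; 0.4165; 0.0006.
Sum = 1.632790; P₂ = 1.632790 / 9 = 0.181.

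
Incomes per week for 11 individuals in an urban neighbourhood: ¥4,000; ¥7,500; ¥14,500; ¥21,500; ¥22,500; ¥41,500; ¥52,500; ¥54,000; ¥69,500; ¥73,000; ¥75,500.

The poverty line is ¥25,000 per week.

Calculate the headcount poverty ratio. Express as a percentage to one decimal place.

5 of the 11 individuals have income below ¥25,000.
H = 5/11 = 45.5%.

45.5%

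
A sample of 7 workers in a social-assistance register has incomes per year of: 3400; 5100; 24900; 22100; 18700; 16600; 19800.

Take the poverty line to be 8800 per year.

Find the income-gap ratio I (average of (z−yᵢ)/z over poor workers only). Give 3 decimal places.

0.517

Below the line: 3400, 5100 (q = 2 of N = 7).
Relative gaps: 0.6136, 0.4205; sum = 1.034091.
I averages over the q = 2 poor units only: 1.034091 / 2 = 0.517.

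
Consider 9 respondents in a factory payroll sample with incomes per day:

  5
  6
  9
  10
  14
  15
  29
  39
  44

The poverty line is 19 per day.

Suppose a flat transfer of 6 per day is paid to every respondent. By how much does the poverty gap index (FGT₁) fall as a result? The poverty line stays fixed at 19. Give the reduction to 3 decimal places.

Before: below the line — 5, 6, 9, 10, 14, 15; poverty gap index (FGT₁) = 0.32164.
After the 6 transfer: below the line — 11, 12, 15, 16; poverty gap index (FGT₁) = 0.12865.
Reduction = 0.32164 − 0.12865 = 0.193.

0.193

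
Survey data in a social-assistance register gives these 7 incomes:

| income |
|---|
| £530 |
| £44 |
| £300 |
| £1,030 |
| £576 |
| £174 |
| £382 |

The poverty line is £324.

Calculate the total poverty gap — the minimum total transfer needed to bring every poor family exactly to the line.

£454

Poor units: £44, £174, £300 (q = 3 of N = 7).
Individual gaps: 324−44 = 280; 324−174 = 150; 324−300 = 24.
Aggregate gap = £454.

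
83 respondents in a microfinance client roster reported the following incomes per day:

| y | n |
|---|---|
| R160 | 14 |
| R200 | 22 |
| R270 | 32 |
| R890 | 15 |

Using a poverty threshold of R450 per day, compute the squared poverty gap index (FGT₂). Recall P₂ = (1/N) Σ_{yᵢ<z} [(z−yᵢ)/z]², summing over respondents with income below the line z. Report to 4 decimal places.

0.2135

Below the line: 14×R160, 22×R200, 32×R270 (q = 68 of N = 83).
Gap ratios (z−y)/z: (450−160)/450 = 0.6444 (×14); (450−200)/450 = 0.5556 (×22); (450−270)/450 = 0.4000 (×32).
Squared: 0.4153 (×14); 0.3086 (×22); 0.1600 (×32).
Sum = 17.724444; P₂ = 17.724444 / 83 = 0.2135.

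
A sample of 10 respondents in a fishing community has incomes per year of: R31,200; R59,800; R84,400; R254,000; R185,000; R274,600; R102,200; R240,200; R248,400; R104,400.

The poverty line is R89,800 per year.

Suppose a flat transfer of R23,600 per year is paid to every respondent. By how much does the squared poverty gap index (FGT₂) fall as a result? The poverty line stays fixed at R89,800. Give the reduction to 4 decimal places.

Before: below the line — R31,200, R59,800, R84,400; squared poverty gap index (FGT₂) = 0.054106.
After the R23,600 transfer: below the line — R54,800, R83,400; squared poverty gap index (FGT₂) = 0.015699.
Reduction = 0.054106 − 0.015699 = 0.0384.

0.0384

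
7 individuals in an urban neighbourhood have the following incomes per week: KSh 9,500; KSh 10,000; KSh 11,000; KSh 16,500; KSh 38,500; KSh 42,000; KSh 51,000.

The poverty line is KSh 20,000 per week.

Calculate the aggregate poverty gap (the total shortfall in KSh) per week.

Incomes under z: KSh 9,500, KSh 10,000, KSh 11,000, KSh 16,500 (q = 4 of N = 7).
Individual gaps: 20000−9500 = 10500; 20000−10000 = 10000; 20000−11000 = 9000; 20000−16500 = 3500.
Aggregate gap = KSh 33,000.

KSh 33,000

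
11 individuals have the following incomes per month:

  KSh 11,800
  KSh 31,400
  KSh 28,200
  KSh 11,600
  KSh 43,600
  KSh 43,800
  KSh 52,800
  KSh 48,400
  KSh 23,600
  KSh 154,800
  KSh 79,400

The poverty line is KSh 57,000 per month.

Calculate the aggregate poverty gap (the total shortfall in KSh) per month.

Incomes under z: KSh 11,600, KSh 11,800, KSh 23,600, KSh 28,200, KSh 31,400, KSh 43,600, KSh 43,800, KSh 48,400, KSh 52,800 (q = 9 of N = 11).
Individual gaps: 57000−11600 = 45400; 57000−11800 = 45200; 57000−23600 = 33400; 57000−28200 = 28800; 57000−31400 = 25600; 57000−43600 = 13400; 57000−43800 = 13200; 57000−48400 = 8600; 57000−52800 = 4200.
Aggregate gap = KSh 217,800.

KSh 217,800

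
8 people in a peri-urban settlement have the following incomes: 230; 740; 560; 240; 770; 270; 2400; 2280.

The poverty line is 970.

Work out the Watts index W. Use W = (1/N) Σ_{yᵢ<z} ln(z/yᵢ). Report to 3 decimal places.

0.646

Incomes under z: 230, 240, 270, 560, 740, 770 (q = 6 of N = 8).
ln(z/y) terms: ln(970/230) = 1.4392; ln(970/240) = 1.3967; ln(970/270) = 1.2789; ln(970/560) = 0.5494; ln(970/740) = 0.2706; ln(970/770) = 0.2309.
W = 5.165659 / 8 = 0.646.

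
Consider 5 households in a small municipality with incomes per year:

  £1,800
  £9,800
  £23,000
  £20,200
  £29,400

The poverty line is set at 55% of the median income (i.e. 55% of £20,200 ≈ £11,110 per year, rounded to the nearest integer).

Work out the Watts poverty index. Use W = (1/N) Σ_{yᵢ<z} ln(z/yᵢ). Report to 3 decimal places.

Incomes under z: £1,800, £9,800 (q = 2 of N = 5).
Log gaps: ln(11110/1800) = 1.8201; ln(11110/9800) = 0.1255.
W = 1.945522 / 5 = 0.389.

0.389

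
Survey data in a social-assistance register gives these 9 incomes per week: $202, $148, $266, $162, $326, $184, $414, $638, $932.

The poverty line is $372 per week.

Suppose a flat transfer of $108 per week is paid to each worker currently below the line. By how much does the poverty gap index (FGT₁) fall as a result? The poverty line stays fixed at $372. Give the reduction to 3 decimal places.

Before: below the line — $148, $162, $184, $202, $266, $326; poverty gap index (FGT₁) = 0.28196.
After the $108 transfer: below the line — $256, $270, $292, $310; poverty gap index (FGT₁) = 0.10753.
Reduction = 0.28196 − 0.10753 = 0.174.

0.174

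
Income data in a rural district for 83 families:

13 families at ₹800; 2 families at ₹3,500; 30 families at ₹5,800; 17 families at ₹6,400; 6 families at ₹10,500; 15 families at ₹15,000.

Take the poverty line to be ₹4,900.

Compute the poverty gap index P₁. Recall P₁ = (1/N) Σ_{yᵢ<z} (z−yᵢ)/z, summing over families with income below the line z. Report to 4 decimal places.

0.1379

Poor units: 13×₹800, 2×₹3,500 (q = 15 of N = 83).
Normalized shortfalls: (4900−800)/4900 = 0.8367 (×13); (4900−3500)/4900 = 0.2857 (×2).
Sum of shortfalls = 11.448980; P₁ averages over all N: 11.448980 / 83 = 0.1379.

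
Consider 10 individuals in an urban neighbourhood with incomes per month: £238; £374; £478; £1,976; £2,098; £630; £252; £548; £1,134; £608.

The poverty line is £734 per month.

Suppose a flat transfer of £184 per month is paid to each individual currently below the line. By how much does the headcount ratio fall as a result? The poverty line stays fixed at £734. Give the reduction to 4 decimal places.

Before: below the line — £238, £252, £374, £478, £548, £608, £630; headcount ratio = 0.700000.
After the £184 transfer: below the line — £422, £436, £558, £662, £732; headcount ratio = 0.500000.
Reduction = 0.700000 − 0.500000 = 0.2000.

0.2000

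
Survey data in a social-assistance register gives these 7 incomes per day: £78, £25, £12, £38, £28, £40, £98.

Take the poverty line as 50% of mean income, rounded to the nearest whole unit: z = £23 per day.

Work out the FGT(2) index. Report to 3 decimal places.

Below z: £12 (q = 1 of N = 7).
Relative gaps: (23−12)/23 = 0.4783.
Squared: 0.2287.
Sum = 0.228733; P₂ = 0.228733 / 7 = 0.033.

0.033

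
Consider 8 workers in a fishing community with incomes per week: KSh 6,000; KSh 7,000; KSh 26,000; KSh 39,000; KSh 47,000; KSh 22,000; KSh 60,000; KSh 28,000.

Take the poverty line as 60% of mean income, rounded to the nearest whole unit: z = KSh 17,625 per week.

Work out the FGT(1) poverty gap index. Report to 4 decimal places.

Below z: KSh 6,000, KSh 7,000 (q = 2 of N = 8).
Shortfall ratios: (17625−6000)/17625 = 0.6596; (17625−7000)/17625 = 0.6028.
Σ = 1.262411. Dividing by the full population N = 8 gives P₁ = 0.1578.

0.1578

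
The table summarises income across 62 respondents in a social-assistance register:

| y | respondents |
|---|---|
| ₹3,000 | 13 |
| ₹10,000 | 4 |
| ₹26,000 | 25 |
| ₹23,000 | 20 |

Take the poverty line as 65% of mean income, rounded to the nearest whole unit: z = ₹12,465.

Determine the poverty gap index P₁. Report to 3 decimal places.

0.172

Poor units: 13×₹3,000, 4×₹10,000 (q = 17 of N = 62).
Normalized shortfalls: (12465−3000)/12465 = 0.7593 (×13); (12465−10000)/12465 = 0.1978 (×4).
Σ = 10.662254. Dividing by the full population N = 62 gives P₁ = 0.172.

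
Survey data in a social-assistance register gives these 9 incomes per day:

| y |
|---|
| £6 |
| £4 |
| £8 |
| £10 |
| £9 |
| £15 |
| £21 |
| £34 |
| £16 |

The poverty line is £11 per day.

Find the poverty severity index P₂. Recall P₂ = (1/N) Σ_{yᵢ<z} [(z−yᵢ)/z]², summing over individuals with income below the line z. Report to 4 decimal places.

Incomes under z: £4, £6, £8, £9, £10 (q = 5 of N = 9).
Relative gaps: (11−4)/11 = 0.6364; (11−6)/11 = 0.4545; (11−8)/11 = 0.2727; (11−9)/11 = 0.1818; (11−10)/11 = 0.0909.
Squared: 0.4050; 0.2066; 0.0744; 0.0331; 0.0083.
Sum = 0.727273; P₂ = 0.727273 / 9 = 0.0808.

0.0808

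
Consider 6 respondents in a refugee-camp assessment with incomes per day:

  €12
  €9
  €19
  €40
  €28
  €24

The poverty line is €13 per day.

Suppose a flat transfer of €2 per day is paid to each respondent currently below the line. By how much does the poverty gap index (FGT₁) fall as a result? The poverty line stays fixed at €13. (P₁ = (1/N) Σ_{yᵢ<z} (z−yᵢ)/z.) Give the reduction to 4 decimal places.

Before: below the line — €9, €12; poverty gap index (FGT₁) = 0.064103.
After the €2 transfer: below the line — €11; poverty gap index (FGT₁) = 0.025641.
Reduction = 0.064103 − 0.025641 = 0.0385.

0.0385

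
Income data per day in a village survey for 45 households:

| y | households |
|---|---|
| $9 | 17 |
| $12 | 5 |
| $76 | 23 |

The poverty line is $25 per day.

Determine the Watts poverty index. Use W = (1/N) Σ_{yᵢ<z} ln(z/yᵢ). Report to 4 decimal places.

Poor units: 17×$9, 5×$12 (q = 22 of N = 45).
ln(z/y) terms: ln(25/9) = 1.0217 (×17); ln(25/12) = 0.7340 (×5).
W = 21.037917 / 45 = 0.4675.

0.4675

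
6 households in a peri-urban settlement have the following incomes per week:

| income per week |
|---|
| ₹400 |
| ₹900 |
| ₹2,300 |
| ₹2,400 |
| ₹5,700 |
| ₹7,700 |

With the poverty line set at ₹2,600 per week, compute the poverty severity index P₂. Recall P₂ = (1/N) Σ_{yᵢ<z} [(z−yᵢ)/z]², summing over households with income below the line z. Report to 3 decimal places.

Incomes under z: ₹400, ₹900, ₹2,300, ₹2,400 (q = 4 of N = 6).
Shortfall ratios: (2600−400)/2600 = 0.8462; (2600−900)/2600 = 0.6538; (2600−2300)/2600 = 0.1154; (2600−2400)/2600 = 0.0769.
Squared: 0.7160; 0.4275; 0.0133; 0.0059.
Sum = 1.162722; P₂ = 1.162722 / 6 = 0.194.

0.194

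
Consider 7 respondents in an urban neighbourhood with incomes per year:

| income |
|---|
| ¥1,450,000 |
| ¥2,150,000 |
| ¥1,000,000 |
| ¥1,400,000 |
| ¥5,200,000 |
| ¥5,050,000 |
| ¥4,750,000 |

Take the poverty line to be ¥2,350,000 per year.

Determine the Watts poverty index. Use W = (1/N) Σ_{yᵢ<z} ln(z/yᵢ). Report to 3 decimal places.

0.278

Incomes under z: ¥1,000,000, ¥1,400,000, ¥1,450,000, ¥2,150,000 (q = 4 of N = 7).
ln(z/y) terms: ln(2350000/1000000) = 0.8544; ln(2350000/1400000) = 0.5179; ln(2350000/1450000) = 0.4829; ln(2350000/2150000) = 0.0889.
W = 1.944158 / 7 = 0.278.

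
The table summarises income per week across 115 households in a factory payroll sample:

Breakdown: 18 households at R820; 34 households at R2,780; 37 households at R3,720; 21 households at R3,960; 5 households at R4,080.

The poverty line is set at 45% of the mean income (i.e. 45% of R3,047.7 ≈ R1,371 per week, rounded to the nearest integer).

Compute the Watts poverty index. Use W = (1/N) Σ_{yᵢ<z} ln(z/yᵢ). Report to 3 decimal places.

0.080

Poor units: 18×R820 (q = 18 of N = 115).
Log shortfalls: ln(1371/820) = 0.5140 (×18).
W = 9.251844 / 115 = 0.080.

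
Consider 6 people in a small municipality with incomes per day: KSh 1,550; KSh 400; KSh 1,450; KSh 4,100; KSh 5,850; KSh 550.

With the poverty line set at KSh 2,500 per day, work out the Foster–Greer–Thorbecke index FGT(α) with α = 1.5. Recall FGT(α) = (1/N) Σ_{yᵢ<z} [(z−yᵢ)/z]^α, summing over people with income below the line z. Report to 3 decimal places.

0.328

Incomes under z: KSh 400, KSh 550, KSh 1,450, KSh 1,550 (q = 4 of N = 6).
Normalized shortfalls: (2500−400)/2500 = 0.8400; (2500−550)/2500 = 0.7800; (2500−1450)/2500 = 0.4200; (2500−1550)/2500 = 0.3800.
Raised to α = 1.5: 0.76987; 0.68888; 0.27219; 0.23425.
Sum = 1.965189; FGT(1.5) = 1.965189 / 6 = 0.328.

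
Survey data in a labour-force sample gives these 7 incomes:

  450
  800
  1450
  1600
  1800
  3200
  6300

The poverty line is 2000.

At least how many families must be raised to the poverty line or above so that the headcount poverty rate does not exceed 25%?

4

5 of the 7 families are poor, so H = 5/7 = 0.714.
A headcount ratio of at most 25% allows at most ⌊0.25 × 7⌋ = 1 poor families.
So at least 5 − 1 = 4 must be lifted.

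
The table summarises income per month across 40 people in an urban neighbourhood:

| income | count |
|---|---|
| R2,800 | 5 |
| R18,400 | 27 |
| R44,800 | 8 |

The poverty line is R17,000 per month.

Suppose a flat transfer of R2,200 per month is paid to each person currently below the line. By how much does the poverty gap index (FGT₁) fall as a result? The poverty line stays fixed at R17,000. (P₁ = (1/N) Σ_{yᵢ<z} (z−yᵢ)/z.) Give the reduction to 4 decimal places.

Before: below the line — 5×R2,800; poverty gap index (FGT₁) = 0.104412.
After the R2,200 transfer: below the line — 5×R5,000; poverty gap index (FGT₁) = 0.088235.
Reduction = 0.104412 − 0.088235 = 0.0162.

0.0162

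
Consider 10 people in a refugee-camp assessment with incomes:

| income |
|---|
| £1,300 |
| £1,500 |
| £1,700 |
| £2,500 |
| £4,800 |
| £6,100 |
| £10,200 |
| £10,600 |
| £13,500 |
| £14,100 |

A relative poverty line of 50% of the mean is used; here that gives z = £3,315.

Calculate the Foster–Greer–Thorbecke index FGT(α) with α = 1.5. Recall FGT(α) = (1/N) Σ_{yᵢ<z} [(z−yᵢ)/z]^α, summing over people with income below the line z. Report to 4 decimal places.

Below the line: £1,300, £1,500, £1,700, £2,500 (q = 4 of N = 10).
Normalized shortfalls: (3315−1300)/3315 = 0.6078; (3315−1500)/3315 = 0.5475; (3315−1700)/3315 = 0.4872; (3315−2500)/3315 = 0.2459.
Raised to α = 1.5: 0.47390; 0.40513; 0.34004; 0.12190.
Sum = 1.340971; FGT(1.5) = 1.340971 / 10 = 0.1341.

0.1341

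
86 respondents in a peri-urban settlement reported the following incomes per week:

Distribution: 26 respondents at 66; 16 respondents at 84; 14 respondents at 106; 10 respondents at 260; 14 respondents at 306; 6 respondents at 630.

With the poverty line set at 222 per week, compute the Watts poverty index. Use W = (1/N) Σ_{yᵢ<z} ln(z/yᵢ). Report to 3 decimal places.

0.668

Below z: 26×66, 16×84, 14×106 (q = 56 of N = 86).
ln(z/y) terms: ln(222/66) = 1.2130 (×26); ln(222/84) = 0.9719 (×16); ln(222/106) = 0.7392 (×14).
W = 57.437694 / 86 = 0.668.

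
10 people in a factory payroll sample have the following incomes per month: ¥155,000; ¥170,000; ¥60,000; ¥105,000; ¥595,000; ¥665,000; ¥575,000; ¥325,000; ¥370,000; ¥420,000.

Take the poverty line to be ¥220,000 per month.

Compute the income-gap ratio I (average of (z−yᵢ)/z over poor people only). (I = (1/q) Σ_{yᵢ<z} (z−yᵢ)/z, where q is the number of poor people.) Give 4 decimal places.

0.4432

Below z: ¥60,000, ¥105,000, ¥155,000, ¥170,000 (q = 4 of N = 10).
Shortfall ratios (z−y)/z: 0.7273, 0.5227, 0.2955, 0.2273; sum = 1.772727.
I averages over the q = 4 poor units only: 1.772727 / 4 = 0.4432.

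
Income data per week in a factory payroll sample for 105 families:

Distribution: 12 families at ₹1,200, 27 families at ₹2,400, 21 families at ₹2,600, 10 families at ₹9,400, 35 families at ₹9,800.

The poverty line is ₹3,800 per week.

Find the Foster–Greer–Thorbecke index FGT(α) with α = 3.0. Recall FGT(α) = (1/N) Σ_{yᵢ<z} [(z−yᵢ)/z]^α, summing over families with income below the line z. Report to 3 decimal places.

Below z: 12×₹1,200, 27×₹2,400, 21×₹2,600 (q = 60 of N = 105).
Gap ratios (z−y)/z: (3800−1200)/3800 = 0.6842 (×12); (3800−2400)/3800 = 0.3684 (×27); (3800−2600)/3800 = 0.3158 (×21).
Raised to α = 3.0: 0.32031 (×12); 0.05001 (×27); 0.03149 (×21).
Sum = 5.855227; FGT(3.0) = 5.855227 / 105 = 0.056.

0.056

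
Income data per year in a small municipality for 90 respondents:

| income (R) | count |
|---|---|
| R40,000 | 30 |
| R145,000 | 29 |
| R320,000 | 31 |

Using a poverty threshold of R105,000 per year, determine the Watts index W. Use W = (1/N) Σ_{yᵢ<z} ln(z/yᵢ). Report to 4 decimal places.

0.3217

Incomes under z: 30×R40,000 (q = 30 of N = 90).
Log shortfalls: ln(105000/40000) = 0.9651 (×30).
W = 28.952427 / 90 = 0.3217.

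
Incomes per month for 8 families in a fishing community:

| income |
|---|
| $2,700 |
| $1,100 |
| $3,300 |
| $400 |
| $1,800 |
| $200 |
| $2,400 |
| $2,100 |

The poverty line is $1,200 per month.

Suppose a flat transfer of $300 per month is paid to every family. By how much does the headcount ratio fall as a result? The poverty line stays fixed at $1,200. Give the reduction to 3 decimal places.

Before: below the line — $200, $400, $1,100; headcount ratio = 0.37500.
After the $300 transfer: below the line — $500, $700; headcount ratio = 0.25000.
Reduction = 0.37500 − 0.25000 = 0.125.

0.125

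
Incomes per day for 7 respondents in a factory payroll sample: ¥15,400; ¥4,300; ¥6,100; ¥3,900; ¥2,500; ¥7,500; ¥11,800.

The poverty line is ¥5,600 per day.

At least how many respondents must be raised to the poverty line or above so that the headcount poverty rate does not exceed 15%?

2

Currently q = 3 of N = 7 are below the line (H = 0.429).
A headcount ratio of at most 15% allows at most ⌊0.15 × 7⌋ = 1 poor respondents.
So at least 3 − 1 = 2 must be lifted.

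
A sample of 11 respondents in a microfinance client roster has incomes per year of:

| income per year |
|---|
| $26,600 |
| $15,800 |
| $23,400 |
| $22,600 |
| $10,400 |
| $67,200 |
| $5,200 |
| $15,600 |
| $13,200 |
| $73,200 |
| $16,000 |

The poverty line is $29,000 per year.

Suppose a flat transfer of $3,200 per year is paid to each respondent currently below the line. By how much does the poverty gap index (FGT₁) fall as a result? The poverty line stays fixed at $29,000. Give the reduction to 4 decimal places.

0.0878

Before: below the line — $5,200, $10,400, $13,200, $15,600, $15,800, $16,000, $22,600, $23,400, $26,600; poverty gap index (FGT₁) = 0.351724.
After the $3,200 transfer: below the line — $8,400, $13,600, $16,400, $18,800, $19,000, $19,200, $25,800, $26,600; poverty gap index (FGT₁) = 0.263950.
Reduction = 0.351724 − 0.263950 = 0.0878.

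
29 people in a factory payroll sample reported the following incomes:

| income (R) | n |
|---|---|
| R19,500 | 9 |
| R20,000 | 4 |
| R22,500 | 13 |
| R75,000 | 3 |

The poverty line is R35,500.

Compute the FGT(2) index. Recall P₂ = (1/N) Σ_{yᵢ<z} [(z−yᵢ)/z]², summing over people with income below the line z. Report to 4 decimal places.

0.1495

Below the line: 9×R19,500, 4×R20,000, 13×R22,500 (q = 26 of N = 29).
Relative gaps: (35500−19500)/35500 = 0.4507 (×9); (35500−20000)/35500 = 0.4366 (×4); (35500−22500)/35500 = 0.3662 (×13).
Squared: 0.2031 (×9); 0.1906 (×4); 0.1341 (×13).
Sum = 4.334061; P₂ = 4.334061 / 29 = 0.1495.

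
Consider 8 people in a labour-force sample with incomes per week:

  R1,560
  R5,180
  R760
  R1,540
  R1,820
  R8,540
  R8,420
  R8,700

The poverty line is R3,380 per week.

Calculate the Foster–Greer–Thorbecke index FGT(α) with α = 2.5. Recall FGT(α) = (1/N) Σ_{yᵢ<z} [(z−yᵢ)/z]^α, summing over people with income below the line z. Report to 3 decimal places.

Below the line: R760, R1,540, R1,560, R1,820 (q = 4 of N = 8).
Relative gaps: (3380−760)/3380 = 0.7751; (3380−1540)/3380 = 0.5444; (3380−1560)/3380 = 0.5385; (3380−1820)/3380 = 0.4615.
Raised to α = 2.5: 0.52901; 0.21865; 0.21276; 0.14472.
Sum = 1.105134; FGT(2.5) = 1.105134 / 8 = 0.138.

0.138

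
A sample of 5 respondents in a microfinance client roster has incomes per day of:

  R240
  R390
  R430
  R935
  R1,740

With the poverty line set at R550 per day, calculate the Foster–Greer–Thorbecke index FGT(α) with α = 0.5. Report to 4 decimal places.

0.3514

Poor units: R240, R390, R430 (q = 3 of N = 5).
Relative gaps: (550−240)/550 = 0.5636; (550−390)/550 = 0.2909; (550−430)/550 = 0.2182.
Raised to α = 0.5: 0.75076; 0.53936; 0.46710.
Sum = 1.757216; FGT(0.5) = 1.757216 / 5 = 0.3514.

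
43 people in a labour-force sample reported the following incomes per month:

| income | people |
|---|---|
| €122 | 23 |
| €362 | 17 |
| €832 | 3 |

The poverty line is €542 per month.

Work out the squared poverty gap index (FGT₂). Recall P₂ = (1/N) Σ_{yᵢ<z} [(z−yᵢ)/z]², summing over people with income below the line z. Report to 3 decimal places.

0.365

Below z: 23×€122, 17×€362 (q = 40 of N = 43).
Relative gaps: (542−122)/542 = 0.7749 (×23); (542−362)/542 = 0.3321 (×17).
Squared: 0.6005 (×23); 0.1103 (×17).
Sum = 15.686061; P₂ = 15.686061 / 43 = 0.365.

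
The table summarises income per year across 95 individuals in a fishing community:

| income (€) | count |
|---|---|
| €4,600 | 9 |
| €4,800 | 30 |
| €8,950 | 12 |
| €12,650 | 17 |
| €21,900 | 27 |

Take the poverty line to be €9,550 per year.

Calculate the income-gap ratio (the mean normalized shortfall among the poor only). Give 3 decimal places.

Below z: 9×€4,600, 30×€4,800, 12×€8,950 (q = 51 of N = 95).
Shortfall ratios (z−y)/z: 0.5183 (×9), 0.4974 (×30), 0.0628 (×12); sum = 20.340314.
I averages over the q = 51 poor units only: 20.340314 / 51 = 0.399.

0.399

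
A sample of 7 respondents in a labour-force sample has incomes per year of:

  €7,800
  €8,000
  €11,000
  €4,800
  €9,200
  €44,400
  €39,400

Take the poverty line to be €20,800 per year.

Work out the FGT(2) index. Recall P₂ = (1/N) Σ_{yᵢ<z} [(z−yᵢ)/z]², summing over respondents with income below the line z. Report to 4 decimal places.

0.2706

Incomes under z: €4,800, €7,800, €8,000, €9,200, €11,000 (q = 5 of N = 7).
Gap ratios (z−y)/z: (20800−4800)/20800 = 0.7692; (20800−7800)/20800 = 0.6250; (20800−8000)/20800 = 0.6154; (20800−9200)/20800 = 0.5577; (20800−11000)/20800 = 0.4712.
Squared: 0.5917; 0.3906; 0.3787; 0.3110; 0.2220.
Sum = 1.894046; P₂ = 1.894046 / 7 = 0.2706.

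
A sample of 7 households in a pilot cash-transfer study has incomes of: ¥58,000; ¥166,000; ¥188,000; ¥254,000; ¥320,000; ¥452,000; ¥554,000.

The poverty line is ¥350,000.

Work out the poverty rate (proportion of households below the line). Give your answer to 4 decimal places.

5 of the 7 households have income below ¥350,000.
H = 5/7 = 0.7143.

0.7143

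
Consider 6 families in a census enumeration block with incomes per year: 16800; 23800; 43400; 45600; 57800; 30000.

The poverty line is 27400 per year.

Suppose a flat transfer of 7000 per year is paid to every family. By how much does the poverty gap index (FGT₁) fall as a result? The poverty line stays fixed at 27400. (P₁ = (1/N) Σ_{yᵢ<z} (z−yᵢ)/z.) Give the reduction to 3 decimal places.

Before: below the line — 16800, 23800; poverty gap index (FGT₁) = 0.08637.
After the 7000 transfer: below the line — 23800; poverty gap index (FGT₁) = 0.02190.
Reduction = 0.08637 − 0.02190 = 0.064.

0.064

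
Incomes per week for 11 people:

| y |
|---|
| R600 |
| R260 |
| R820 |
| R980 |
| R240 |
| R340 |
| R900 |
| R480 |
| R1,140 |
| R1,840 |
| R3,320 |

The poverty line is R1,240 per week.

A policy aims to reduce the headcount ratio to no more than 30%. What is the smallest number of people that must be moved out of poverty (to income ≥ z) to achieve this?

9 of the 11 people are poor, so H = 9/11 = 0.818.
A headcount ratio of at most 30% allows at most ⌊0.30 × 11⌋ = 3 poor people.
So at least 9 − 3 = 6 must be lifted.

6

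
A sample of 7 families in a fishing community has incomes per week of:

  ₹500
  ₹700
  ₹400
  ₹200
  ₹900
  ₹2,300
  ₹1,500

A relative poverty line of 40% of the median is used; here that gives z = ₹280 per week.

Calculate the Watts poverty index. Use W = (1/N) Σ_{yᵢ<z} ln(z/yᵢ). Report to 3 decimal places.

Below the line: ₹200 (q = 1 of N = 7).
Log shortfalls: ln(280/200) = 0.3365.
W = 0.336472 / 7 = 0.048.

0.048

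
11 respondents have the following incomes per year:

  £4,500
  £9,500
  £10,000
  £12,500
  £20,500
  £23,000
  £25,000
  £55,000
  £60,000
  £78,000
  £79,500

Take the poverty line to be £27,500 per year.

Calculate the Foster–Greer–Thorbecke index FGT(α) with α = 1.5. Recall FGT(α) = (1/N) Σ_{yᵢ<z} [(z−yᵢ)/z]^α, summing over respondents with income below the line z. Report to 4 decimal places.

Below z: £4,500, £9,500, £10,000, £12,500, £20,500, £23,000, £25,000 (q = 7 of N = 11).
Relative gaps: (27500−4500)/27500 = 0.8364; (27500−9500)/27500 = 0.6545; (27500−10000)/27500 = 0.6364; (27500−12500)/27500 = 0.5455; (27500−20500)/27500 = 0.2545; (27500−23000)/27500 = 0.1636; (27500−25000)/27500 = 0.0909.
Raised to α = 1.5: 0.76488; 0.52955; 0.50764; 0.40284; 0.12842; 0.06619; 0.02741.
Sum = 2.426949; FGT(1.5) = 2.426949 / 11 = 0.2206.

0.2206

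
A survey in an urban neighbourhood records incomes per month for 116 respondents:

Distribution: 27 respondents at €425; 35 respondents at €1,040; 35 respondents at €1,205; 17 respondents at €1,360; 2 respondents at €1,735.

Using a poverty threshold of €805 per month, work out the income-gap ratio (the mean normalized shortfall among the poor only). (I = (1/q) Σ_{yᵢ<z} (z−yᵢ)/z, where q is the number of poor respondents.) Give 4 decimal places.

Below z: 27×€425 (q = 27 of N = 116).
Relative gaps: 0.4720 (×27); sum = 12.745342.
I averages over the q = 27 poor units only: 12.745342 / 27 = 0.4720.

0.4720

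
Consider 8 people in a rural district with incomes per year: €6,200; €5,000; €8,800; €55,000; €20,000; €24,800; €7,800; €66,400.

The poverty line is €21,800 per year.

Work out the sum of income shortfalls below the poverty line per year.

Incomes under z: €5,000, €6,200, €7,800, €8,800, €20,000 (q = 5 of N = 8).
Individual gaps: 21800−5000 = 16800; 21800−6200 = 15600; 21800−7800 = 14000; 21800−8800 = 13000; 21800−20000 = 1800.
Aggregate gap = €61,200.

€61,200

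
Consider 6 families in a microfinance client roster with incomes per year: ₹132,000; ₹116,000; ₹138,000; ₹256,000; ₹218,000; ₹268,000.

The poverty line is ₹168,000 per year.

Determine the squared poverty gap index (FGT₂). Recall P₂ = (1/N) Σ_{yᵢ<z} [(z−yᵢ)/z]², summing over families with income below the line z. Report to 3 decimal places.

0.029

Below z: ₹116,000, ₹132,000, ₹138,000 (q = 3 of N = 6).
Shortfall ratios: (168000−116000)/168000 = 0.3095; (168000−132000)/168000 = 0.2143; (168000−138000)/168000 = 0.1786.
Squared: 0.0958; 0.0459; 0.0319.
Sum = 0.173611; P₂ = 0.173611 / 6 = 0.029.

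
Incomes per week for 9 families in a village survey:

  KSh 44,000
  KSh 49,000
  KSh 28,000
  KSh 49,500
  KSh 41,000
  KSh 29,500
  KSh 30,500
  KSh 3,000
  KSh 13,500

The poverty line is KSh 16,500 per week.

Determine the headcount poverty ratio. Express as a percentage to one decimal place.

2 of the 9 families have income below KSh 16,500.
H = 2/9 = 22.2%.

22.2%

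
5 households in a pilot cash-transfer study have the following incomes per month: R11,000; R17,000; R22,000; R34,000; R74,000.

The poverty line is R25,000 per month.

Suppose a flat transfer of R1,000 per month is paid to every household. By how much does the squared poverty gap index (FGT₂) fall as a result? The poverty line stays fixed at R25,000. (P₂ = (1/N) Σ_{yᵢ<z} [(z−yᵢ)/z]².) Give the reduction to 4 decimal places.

0.0150

Before: below the line — R11,000, R17,000, R22,000; squared poverty gap index (FGT₂) = 0.086080.
After the R1,000 transfer: below the line — R12,000, R18,000, R23,000; squared poverty gap index (FGT₂) = 0.071040.
Reduction = 0.086080 − 0.071040 = 0.0150.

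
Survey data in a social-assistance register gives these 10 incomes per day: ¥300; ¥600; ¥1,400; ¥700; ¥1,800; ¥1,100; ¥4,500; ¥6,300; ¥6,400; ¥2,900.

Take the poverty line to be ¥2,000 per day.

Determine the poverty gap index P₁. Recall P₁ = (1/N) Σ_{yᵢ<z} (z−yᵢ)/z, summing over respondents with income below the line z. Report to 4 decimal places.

0.3050

Below the line: ¥300, ¥600, ¥700, ¥1,100, ¥1,400, ¥1,800 (q = 6 of N = 10).
Shortfall ratios: (2000−300)/2000 = 0.8500; (2000−600)/2000 = 0.7000; (2000−700)/2000 = 0.6500; (2000−1100)/2000 = 0.4500; (2000−1400)/2000 = 0.3000; (2000−1800)/2000 = 0.1000.
Sum of shortfalls = 3.050000; P₁ averages over all N: 3.050000 / 10 = 0.3050.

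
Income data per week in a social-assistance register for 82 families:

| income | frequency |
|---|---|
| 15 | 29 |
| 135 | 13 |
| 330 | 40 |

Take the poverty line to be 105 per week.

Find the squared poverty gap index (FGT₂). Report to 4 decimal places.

0.2598

Poor units: 29×15 (q = 29 of N = 82).
Normalized shortfalls: (105−15)/105 = 0.8571 (×29).
Squared: 0.7347 (×29).
Sum = 21.306122; P₂ = 21.306122 / 82 = 0.2598.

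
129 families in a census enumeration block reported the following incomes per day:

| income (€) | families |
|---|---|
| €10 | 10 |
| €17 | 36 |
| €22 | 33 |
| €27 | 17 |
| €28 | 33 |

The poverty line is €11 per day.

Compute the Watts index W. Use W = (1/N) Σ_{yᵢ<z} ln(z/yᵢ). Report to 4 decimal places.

0.0074

Below the line: 10×€10 (q = 10 of N = 129).
ln(z/y) terms: ln(11/10) = 0.0953 (×10).
W = 0.953102 / 129 = 0.0074.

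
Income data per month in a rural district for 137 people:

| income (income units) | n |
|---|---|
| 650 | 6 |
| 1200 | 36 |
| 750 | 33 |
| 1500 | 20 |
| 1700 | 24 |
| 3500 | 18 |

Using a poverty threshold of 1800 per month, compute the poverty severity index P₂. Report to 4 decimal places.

0.1336

Poor units: 6×650, 33×750, 36×1200, 20×1500, 24×1700 (q = 119 of N = 137).
Normalized shortfalls: (1800−650)/1800 = 0.6389 (×6); (1800−750)/1800 = 0.5833 (×33); (1800−1200)/1800 = 0.3333 (×36); (1800−1500)/1800 = 0.1667 (×20); (1800−1700)/1800 = 0.0556 (×24).
Squared: 0.4082 (×6); 0.3403 (×33); 0.1111 (×36); 0.0278 (×20); 0.0031 (×24).
Sum = 18.307870; P₂ = 18.307870 / 137 = 0.1336.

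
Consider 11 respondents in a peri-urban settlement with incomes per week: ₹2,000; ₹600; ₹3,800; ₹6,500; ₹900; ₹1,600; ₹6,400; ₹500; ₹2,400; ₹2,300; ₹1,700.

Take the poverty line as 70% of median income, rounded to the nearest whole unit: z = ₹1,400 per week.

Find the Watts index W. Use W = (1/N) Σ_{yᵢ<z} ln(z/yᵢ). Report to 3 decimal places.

Poor units: ₹500, ₹600, ₹900 (q = 3 of N = 11).
Log gaps: ln(1400/500) = 1.0296; ln(1400/600) = 0.8473; ln(1400/900) = 0.4418.
W = 2.318750 / 11 = 0.211.

0.211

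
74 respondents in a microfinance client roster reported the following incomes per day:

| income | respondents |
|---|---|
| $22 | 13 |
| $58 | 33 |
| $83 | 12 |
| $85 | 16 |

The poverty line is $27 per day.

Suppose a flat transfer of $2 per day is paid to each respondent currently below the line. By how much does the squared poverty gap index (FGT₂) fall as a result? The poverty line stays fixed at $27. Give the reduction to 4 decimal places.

Before: below the line — 13×$22; squared poverty gap index (FGT₂) = 0.006025.
After the $2 transfer: below the line — 13×$24; squared poverty gap index (FGT₂) = 0.002169.
Reduction = 0.006025 − 0.002169 = 0.0039.

0.0039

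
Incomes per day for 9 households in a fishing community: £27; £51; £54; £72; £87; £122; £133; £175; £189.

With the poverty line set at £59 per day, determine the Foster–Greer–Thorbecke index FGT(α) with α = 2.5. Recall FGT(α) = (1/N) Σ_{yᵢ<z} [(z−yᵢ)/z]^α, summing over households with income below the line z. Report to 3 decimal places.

Below the line: £27, £51, £54 (q = 3 of N = 9).
Gap ratios (z−y)/z: (59−27)/59 = 0.5424; (59−51)/59 = 0.1356; (59−54)/59 = 0.0847.
Raised to α = 2.5: 0.21664; 0.00677; 0.00209.
Sum = 0.225504; FGT(2.5) = 0.225504 / 9 = 0.025.

0.025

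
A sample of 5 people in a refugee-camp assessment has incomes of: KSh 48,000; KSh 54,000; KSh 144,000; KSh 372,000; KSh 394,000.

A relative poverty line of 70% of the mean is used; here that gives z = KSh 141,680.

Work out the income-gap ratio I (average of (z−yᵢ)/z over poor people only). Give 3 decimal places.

Below z: KSh 48,000, KSh 54,000 (q = 2 of N = 5).
Relative gaps: 0.6612, 0.6189; sum = 1.280068.
I averages over the q = 2 poor units only: 1.280068 / 2 = 0.640.

0.640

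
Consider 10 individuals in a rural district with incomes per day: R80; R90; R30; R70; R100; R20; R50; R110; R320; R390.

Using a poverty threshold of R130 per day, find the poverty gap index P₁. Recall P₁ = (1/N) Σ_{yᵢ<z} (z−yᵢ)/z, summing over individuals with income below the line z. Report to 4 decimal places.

Below the line: R20, R30, R50, R70, R80, R90, R100, R110 (q = 8 of N = 10).
Shortfall ratios: (130−20)/130 = 0.8462; (130−30)/130 = 0.7692; (130−50)/130 = 0.6154; (130−70)/130 = 0.4615; (130−80)/130 = 0.3846; (130−90)/130 = 0.3077; (130−100)/130 = 0.2308; (130−110)/130 = 0.1538.
Σ = 3.769231. Dividing by the full population N = 10 gives P₁ = 0.3769.

0.3769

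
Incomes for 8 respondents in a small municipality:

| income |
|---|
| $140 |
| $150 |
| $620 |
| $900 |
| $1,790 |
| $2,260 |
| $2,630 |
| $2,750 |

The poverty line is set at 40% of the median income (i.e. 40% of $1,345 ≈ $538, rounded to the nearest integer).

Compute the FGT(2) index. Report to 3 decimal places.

Poor units: $140, $150 (q = 2 of N = 8).
Relative gaps: (538−140)/538 = 0.7398; (538−150)/538 = 0.7212.
Squared: 0.5473; 0.5201.
Sum = 1.067384; P₂ = 1.067384 / 8 = 0.133.

0.133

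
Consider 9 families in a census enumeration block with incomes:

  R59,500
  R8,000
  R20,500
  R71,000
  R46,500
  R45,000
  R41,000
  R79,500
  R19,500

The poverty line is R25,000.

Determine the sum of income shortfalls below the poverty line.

R27,000

Below z: R8,000, R19,500, R20,500 (q = 3 of N = 9).
Individual gaps: 25000−8000 = 17000; 25000−19500 = 5500; 25000−20500 = 4500.
Aggregate gap = R27,000.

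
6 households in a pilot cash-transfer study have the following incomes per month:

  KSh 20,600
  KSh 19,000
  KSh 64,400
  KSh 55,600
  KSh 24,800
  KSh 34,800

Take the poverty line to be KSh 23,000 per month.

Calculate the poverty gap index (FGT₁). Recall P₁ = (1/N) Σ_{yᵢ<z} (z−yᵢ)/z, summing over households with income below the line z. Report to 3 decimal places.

Below the line: KSh 19,000, KSh 20,600 (q = 2 of N = 6).
Shortfall ratios: (23000−19000)/23000 = 0.1739; (23000−20600)/23000 = 0.1043.
Σ = 0.278261. Dividing by the full population N = 6 gives P₁ = 0.046.

0.046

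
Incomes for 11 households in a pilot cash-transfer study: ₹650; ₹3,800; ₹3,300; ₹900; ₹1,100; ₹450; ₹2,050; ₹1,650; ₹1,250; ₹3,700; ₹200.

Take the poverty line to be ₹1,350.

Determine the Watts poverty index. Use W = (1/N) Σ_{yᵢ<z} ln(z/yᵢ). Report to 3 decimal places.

0.402

Below the line: ₹200, ₹450, ₹650, ₹900, ₹1,100, ₹1,250 (q = 6 of N = 11).
Log shortfalls: ln(1350/200) = 1.9095; ln(1350/450) = 1.0986; ln(1350/650) = 0.7309; ln(1350/900) = 0.4055; ln(1350/1100) = 0.2048; ln(1350/1250) = 0.0770.
W = 4.426263 / 11 = 0.402.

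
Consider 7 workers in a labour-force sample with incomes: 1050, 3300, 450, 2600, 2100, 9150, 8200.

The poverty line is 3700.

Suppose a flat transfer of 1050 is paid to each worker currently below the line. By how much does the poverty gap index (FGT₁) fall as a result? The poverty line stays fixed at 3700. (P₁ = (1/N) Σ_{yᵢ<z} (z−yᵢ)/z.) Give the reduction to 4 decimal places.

0.1776

Before: below the line — 450, 1050, 2100, 2600, 3300; poverty gap index (FGT₁) = 0.347490.
After the 1050 transfer: below the line — 1500, 2100, 3150, 3650; poverty gap index (FGT₁) = 0.169884.
Reduction = 0.347490 − 0.169884 = 0.1776.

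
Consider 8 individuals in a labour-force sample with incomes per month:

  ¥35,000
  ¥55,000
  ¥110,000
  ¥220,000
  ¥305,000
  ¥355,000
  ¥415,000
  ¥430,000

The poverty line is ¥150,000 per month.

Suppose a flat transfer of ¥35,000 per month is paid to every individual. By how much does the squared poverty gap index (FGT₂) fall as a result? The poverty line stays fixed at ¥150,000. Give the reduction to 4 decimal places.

0.0768

Before: below the line — ¥35,000, ¥55,000, ¥110,000; squared poverty gap index (FGT₂) = 0.132500.
After the ¥35,000 transfer: below the line — ¥70,000, ¥90,000, ¥145,000; squared poverty gap index (FGT₂) = 0.055694.
Reduction = 0.132500 − 0.055694 = 0.0768.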